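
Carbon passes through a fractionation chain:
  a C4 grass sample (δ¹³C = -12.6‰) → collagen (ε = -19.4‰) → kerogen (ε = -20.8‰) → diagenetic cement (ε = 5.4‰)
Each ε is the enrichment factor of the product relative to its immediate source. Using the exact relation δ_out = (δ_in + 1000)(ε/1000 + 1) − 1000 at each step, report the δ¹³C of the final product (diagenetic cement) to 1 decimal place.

-46.8‰

step 1: δ = (-12.60 + 1000)·(-19.4/1000 + 1) − 1000 = -31.76‰
step 2: δ = (-31.76 + 1000)·(-20.8/1000 + 1) − 1000 = -51.90‰
step 3: δ = (-51.90 + 1000)·(5.4/1000 + 1) − 1000 = -46.78‰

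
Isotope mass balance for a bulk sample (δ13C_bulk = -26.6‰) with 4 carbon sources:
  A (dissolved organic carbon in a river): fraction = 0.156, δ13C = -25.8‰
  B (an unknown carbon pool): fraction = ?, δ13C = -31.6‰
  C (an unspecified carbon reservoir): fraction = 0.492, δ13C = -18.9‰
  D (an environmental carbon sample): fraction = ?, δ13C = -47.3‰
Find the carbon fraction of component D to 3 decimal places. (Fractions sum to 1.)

Let f_D and f_B be the unknown fractions; fractions sum to 1 so f_D + f_B = 0.352.
Mass balance: Σ fᵢ·δᵢ = δ_bulk ⇒ f_D·(-47.3) + f_B·(-31.6) = -26.6 − (-13.324) = -13.276
Substitute f_B = 0.352 − f_D:
f_D·(-47.3 − -31.6) = -13.276 − 0.352×(-31.6) = -2.153
f_D = -2.153 / -15.7 = 0.1371

0.137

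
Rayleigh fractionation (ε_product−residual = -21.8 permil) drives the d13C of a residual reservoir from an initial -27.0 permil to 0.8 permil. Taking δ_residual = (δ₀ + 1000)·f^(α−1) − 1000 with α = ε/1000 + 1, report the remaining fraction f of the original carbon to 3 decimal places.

α − 1 = ε/1000 = -0.0218
(δ_res + 1000)/(δ₀ + 1000) = (0.8 + 1000)/(-27.0 + 1000) = 1000.8/973.0 = 1.028571
f = 1.028571^(1/-0.0218) = exp(ln(1.028571)/-0.0218) = exp(0.02817/-0.0218)
f = exp(-1.2922) = 0.2747

0.275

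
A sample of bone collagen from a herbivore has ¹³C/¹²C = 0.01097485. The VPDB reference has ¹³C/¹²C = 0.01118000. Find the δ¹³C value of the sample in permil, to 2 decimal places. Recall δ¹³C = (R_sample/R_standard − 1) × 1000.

-18.35 permil

δ¹³C = (R_sample / R_standard − 1) × 1000
R_sample / R_standard = 0.01097485 / 0.01118000 = 0.981650
δ¹³C = (0.981650 − 1) × 1000 = -18.350 permil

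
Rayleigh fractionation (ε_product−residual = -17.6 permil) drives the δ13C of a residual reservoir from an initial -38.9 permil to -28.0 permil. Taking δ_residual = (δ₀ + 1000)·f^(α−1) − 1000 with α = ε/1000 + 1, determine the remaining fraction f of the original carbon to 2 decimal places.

α − 1 = ε/1000 = -0.0176
(δ_res + 1000)/(δ₀ + 1000) = (-28.0 + 1000)/(-38.9 + 1000) = 972.0/961.1 = 1.011341
f = 1.011341^(1/-0.0176) = exp(ln(1.011341)/-0.0176) = exp(0.01128/-0.0176)
f = exp(-0.6408) = 0.5269

0.53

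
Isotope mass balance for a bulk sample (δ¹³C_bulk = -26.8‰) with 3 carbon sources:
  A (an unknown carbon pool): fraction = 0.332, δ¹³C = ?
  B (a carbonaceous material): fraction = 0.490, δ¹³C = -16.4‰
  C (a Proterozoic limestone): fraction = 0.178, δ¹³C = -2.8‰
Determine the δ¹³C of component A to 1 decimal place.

Isotope mass balance: δ_bulk = Σ fᵢ·δᵢ.
-26.8 = 0.332×δ_A + 0.490×(-16.4) + 0.178×(-2.8)
0.332·δ_A = -26.8 − (-8.534) = -18.266
δ_A = -18.266 / 0.332 = -55.02‰

-55.0‰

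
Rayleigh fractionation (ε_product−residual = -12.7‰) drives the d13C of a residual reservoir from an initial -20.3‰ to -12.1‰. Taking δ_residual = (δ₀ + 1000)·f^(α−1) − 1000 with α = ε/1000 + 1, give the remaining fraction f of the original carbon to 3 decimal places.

α − 1 = ε/1000 = -0.0127
(δ_res + 1000)/(δ₀ + 1000) = (-12.1 + 1000)/(-20.3 + 1000) = 987.9/979.7 = 1.008370
f = 1.008370^(1/-0.0127) = exp(ln(1.008370)/-0.0127) = exp(0.00834/-0.0127)
f = exp(-0.6563) = 0.5188

0.519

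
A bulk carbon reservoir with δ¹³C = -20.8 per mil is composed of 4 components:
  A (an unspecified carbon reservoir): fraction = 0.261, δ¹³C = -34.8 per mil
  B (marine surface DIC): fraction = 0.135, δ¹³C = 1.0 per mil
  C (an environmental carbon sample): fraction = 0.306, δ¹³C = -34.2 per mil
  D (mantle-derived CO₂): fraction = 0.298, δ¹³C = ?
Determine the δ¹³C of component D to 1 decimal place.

-4.7 per mil

Isotope mass balance: δ_bulk = Σ fᵢ·δᵢ.
-20.8 = 0.261×(-34.8) + 0.135×(1.0) + 0.306×(-34.2) + 0.298×δ_D
0.298·δ_D = -20.8 − (-19.413) = -1.387
δ_D = -1.387 / 0.298 = -4.65 per mil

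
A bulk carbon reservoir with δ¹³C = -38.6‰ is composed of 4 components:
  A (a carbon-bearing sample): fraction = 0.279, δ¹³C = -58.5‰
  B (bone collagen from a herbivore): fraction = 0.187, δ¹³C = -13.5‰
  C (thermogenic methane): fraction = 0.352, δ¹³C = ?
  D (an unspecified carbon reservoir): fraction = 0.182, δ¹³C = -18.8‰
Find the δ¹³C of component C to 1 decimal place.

Isotope mass balance: δ_bulk = Σ fᵢ·δᵢ.
-38.6 = 0.279×(-58.5) + 0.187×(-13.5) + 0.352×δ_C + 0.182×(-18.8)
0.352·δ_C = -38.6 − (-22.268) = -16.332
δ_C = -16.332 / 0.352 = -46.40‰

-46.4‰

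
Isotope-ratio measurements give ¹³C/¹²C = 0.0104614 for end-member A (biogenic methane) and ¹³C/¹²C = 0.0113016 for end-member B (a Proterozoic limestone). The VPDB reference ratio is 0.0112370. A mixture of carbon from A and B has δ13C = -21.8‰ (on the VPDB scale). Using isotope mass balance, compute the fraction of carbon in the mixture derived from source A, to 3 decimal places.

0.368

δ_A = (0.0104614/0.0112370 − 1)×1000 = (0.930978 − 1)×1000 = -69.022‰
δ_B = (0.0113016/0.0112370 − 1)×1000 = (1.005749 − 1)×1000 = 5.749‰
f_A = (δ_mix − δ_B)/(δ_A − δ_B) = (-21.8 − (5.749))/(-69.022 − (5.749))
f_A = -27.549 / -74.771 = 0.3684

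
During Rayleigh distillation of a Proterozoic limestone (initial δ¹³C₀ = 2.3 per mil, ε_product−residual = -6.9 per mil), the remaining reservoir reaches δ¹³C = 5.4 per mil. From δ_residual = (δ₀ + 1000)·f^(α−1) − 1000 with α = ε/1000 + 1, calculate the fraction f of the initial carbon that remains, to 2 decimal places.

α − 1 = ε/1000 = -0.0069
(δ_res + 1000)/(δ₀ + 1000) = (5.4 + 1000)/(2.3 + 1000) = 1005.4/1002.3 = 1.003093
f = 1.003093^(1/-0.0069) = exp(ln(1.003093)/-0.0069) = exp(0.00309/-0.0069)
f = exp(-0.4476) = 0.6392

0.64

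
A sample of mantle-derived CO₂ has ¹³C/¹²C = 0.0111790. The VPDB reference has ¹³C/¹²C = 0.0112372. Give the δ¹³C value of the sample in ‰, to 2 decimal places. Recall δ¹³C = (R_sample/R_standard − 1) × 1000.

-5.18‰

δ¹³C = (R_sample / R_standard − 1) × 1000
R_sample / R_standard = 0.0111790 / 0.0112372 = 0.994821
δ¹³C = (0.994821 − 1) × 1000 = -5.179‰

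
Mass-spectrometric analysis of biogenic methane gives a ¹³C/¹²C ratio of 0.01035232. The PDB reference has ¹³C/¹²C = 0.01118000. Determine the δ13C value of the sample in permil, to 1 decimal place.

δ13C = (R_sample / R_standard − 1) × 1000
R_sample / R_standard = 0.01035232 / 0.01118000 = 0.925968
δ13C = (0.925968 − 1) × 1000 = -74.03 permil

-74.0 permil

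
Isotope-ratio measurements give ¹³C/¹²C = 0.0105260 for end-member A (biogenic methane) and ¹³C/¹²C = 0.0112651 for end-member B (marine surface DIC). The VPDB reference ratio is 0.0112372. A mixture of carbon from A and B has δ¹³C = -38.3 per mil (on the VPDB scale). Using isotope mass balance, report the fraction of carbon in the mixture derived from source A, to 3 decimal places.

0.620

δ_A = (0.0105260/0.0112372 − 1)×1000 = (0.936710 − 1)×1000 = -63.290 per mil
δ_B = (0.0112651/0.0112372 − 1)×1000 = (1.002483 − 1)×1000 = 2.483 per mil
f_A = (δ_mix − δ_B)/(δ_A − δ_B) = (-38.3 − (2.483))/(-63.290 − (2.483))
f_A = -40.783 / -65.773 = 0.6201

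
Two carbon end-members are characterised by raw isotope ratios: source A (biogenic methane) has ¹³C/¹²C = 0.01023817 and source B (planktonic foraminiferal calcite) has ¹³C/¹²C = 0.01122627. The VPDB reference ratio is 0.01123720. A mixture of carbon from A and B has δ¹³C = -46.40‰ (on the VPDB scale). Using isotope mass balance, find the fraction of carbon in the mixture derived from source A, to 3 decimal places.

δ_A = (0.01023817/0.01123720 − 1)×1000 = (0.911096 − 1)×1000 = -88.904‰
δ_B = (0.01122627/0.01123720 − 1)×1000 = (0.999027 − 1)×1000 = -0.973‰
f_A = (δ_mix − δ_B)/(δ_A − δ_B) = (-46.40 − (-0.973))/(-88.904 − (-0.973))
f_A = -45.427 / -87.931 = 0.5166

0.517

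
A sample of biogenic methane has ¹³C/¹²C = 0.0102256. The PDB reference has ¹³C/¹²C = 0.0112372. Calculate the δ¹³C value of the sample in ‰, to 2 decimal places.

-90.02‰

δ¹³C = (R_sample / R_standard − 1) × 1000
R_sample / R_standard = 0.0102256 / 0.0112372 = 0.909978
δ¹³C = (0.909978 − 1) × 1000 = -90.022‰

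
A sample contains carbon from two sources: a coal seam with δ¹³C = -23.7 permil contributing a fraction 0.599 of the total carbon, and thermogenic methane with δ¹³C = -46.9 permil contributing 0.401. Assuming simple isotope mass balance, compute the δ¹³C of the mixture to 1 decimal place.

δ_mix = f_A·δ_A + f_B·δ_B
δ_mix = 0.599 × (-23.7) + 0.401 × (-46.9)
δ_mix = -14.20 + -18.81 = -33.00 permil

-33.0 permil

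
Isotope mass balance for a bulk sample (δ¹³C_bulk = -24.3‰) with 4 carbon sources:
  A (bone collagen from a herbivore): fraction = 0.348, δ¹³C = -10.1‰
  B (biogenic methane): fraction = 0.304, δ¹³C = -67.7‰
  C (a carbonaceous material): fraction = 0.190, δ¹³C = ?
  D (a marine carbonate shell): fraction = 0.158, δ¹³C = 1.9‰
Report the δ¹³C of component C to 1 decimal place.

-2.7‰

Isotope mass balance: δ_bulk = Σ fᵢ·δᵢ.
-24.3 = 0.348×(-10.1) + 0.304×(-67.7) + 0.190×δ_C + 0.158×(1.9)
0.190·δ_C = -24.3 − (-23.795) = -0.505
δ_C = -0.505 / 0.190 = -2.66‰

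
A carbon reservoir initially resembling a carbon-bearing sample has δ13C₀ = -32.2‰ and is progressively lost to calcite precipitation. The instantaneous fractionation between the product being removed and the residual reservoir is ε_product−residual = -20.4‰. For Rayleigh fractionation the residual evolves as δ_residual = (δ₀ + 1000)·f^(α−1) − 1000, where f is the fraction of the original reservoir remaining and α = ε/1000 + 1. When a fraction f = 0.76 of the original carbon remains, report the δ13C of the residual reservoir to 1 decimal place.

Rayleigh residual: δ_res = (δ₀ + 1000)·f^(α−1) − 1000
α = ε/1000 + 1 = 0.97960, so α − 1 = -0.02040
f^(α−1) = 0.76^(-0.02040) = 1.005614
δ_res = (-32.2 + 1000) × 1.005614 − 1000 = 973.233 − 1000 = -26.77‰

-26.8‰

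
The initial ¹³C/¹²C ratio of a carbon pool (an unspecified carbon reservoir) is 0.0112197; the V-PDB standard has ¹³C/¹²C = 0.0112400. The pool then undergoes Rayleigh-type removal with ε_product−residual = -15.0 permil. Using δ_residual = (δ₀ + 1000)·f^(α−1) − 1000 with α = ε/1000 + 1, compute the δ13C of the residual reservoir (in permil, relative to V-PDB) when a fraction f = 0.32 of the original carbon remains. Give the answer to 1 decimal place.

15.4 permil

δ₀ = (0.0112197/0.0112400 − 1)×1000 = (0.998194 − 1)×1000 = -1.806 permil
α − 1 = ε/1000 = -0.0150
f^(α−1) = 0.32^(-0.0150) = 1.017238
δ_res = (-1.806 + 1000) × 1.017238 − 1000 = 1015.401 − 1000 = 15.40 permil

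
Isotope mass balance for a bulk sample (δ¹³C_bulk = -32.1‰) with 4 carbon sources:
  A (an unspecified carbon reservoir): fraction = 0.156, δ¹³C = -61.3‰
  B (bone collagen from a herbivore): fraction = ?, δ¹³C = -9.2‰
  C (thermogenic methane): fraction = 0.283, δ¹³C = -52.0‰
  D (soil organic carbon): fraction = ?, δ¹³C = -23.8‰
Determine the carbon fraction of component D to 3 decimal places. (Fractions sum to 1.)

0.182

Let f_D and f_B be the unknown fractions; fractions sum to 1 so f_D + f_B = 0.561.
Mass balance: Σ fᵢ·δᵢ = δ_bulk ⇒ f_D·(-23.8) + f_B·(-9.2) = -32.1 − (-24.279) = -7.821
Substitute f_B = 0.561 − f_D:
f_D·(-23.8 − -9.2) = -7.821 − 0.561×(-9.2) = -2.660
f_D = -2.660 / -14.6 = 0.1822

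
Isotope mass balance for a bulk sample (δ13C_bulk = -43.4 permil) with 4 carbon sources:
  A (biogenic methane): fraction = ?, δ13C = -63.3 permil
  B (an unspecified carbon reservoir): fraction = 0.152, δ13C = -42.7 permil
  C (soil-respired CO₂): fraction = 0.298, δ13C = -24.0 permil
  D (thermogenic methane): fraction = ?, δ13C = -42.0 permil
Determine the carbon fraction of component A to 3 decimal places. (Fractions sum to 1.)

Let f_A and f_D be the unknown fractions; fractions sum to 1 so f_A + f_D = 0.550.
Mass balance: Σ fᵢ·δᵢ = δ_bulk ⇒ f_A·(-63.3) + f_D·(-42.0) = -43.4 − (-13.642) = -29.758
Substitute f_D = 0.550 − f_A:
f_A·(-63.3 − -42.0) = -29.758 − 0.550×(-42.0) = -6.658
f_A = -6.658 / -21.3 = 0.3126

0.313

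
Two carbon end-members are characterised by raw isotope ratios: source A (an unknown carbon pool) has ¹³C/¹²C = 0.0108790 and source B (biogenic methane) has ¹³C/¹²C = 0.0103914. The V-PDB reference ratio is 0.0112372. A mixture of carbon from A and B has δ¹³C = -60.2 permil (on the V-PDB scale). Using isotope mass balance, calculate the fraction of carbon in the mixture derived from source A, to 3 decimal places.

0.347

δ_A = (0.0108790/0.0112372 − 1)×1000 = (0.968124 − 1)×1000 = -31.876 permil
δ_B = (0.0103914/0.0112372 − 1)×1000 = (0.924732 − 1)×1000 = -75.268 permil
f_A = (δ_mix − δ_B)/(δ_A − δ_B) = (-60.2 − (-75.268))/(-31.876 − (-75.268))
f_A = 15.068 / 43.392 = 0.3473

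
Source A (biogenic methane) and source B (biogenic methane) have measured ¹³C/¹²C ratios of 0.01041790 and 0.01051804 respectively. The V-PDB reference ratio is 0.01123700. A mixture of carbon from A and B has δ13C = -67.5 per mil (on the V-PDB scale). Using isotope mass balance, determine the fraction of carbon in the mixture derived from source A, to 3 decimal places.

δ_A = (0.01041790/0.01123700 − 1)×1000 = (0.927107 − 1)×1000 = -72.893 per mil
δ_B = (0.01051804/0.01123700 − 1)×1000 = (0.936019 − 1)×1000 = -63.981 per mil
f_A = (δ_mix − δ_B)/(δ_A − δ_B) = (-67.5 − (-63.981))/(-72.893 − (-63.981))
f_A = -3.519 / -8.912 = 0.3948

0.395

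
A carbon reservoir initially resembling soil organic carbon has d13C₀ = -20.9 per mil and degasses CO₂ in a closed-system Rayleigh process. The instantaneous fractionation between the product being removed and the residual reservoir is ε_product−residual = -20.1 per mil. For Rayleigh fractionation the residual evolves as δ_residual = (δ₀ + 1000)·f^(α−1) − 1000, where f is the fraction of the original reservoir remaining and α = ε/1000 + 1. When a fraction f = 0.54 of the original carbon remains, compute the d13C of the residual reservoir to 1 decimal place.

Rayleigh residual: δ_res = (δ₀ + 1000)·f^(α−1) − 1000
α = ε/1000 + 1 = 0.97990, so α − 1 = -0.02010
f^(α−1) = 0.54^(-0.02010) = 1.012462
δ_res = (-20.9 + 1000) × 1.012462 − 1000 = 991.302 − 1000 = -8.70 per mil

-8.7 per mil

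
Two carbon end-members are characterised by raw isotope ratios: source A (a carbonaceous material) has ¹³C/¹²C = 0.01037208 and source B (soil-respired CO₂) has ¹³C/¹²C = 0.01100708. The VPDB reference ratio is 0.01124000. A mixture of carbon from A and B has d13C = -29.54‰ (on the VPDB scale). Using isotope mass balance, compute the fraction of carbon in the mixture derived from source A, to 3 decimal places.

0.156

δ_A = (0.01037208/0.01124000 − 1)×1000 = (0.922783 − 1)×1000 = -77.217‰
δ_B = (0.01100708/0.01124000 − 1)×1000 = (0.979278 − 1)×1000 = -20.722‰
f_A = (δ_mix − δ_B)/(δ_A − δ_B) = (-29.54 − (-20.722))/(-77.217 − (-20.722))
f_A = -8.818 / -56.495 = 0.1561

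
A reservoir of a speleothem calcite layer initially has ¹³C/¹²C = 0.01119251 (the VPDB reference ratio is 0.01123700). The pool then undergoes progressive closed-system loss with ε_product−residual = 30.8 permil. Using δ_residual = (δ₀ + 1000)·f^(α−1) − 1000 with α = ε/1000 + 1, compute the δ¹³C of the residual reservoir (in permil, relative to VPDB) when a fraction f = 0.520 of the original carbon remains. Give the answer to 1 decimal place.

-23.8 permil

δ₀ = (0.01119251/0.01123700 − 1)×1000 = (0.996041 − 1)×1000 = -3.959 permil
α − 1 = ε/1000 = 0.0308
f^(α−1) = 0.520^(0.0308) = 0.980061
δ_res = (-3.959 + 1000) × 0.980061 − 1000 = 976.180 − 1000 = -23.82 permil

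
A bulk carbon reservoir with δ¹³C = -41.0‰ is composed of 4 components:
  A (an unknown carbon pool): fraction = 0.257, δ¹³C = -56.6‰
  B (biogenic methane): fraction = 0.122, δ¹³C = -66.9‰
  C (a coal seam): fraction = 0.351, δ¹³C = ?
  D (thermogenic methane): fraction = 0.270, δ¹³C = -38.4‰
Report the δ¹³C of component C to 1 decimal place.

Isotope mass balance: δ_bulk = Σ fᵢ·δᵢ.
-41.0 = 0.257×(-56.6) + 0.122×(-66.9) + 0.351×δ_C + 0.270×(-38.4)
0.351·δ_C = -41.0 − (-33.076) = -7.924
δ_C = -7.924 / 0.351 = -22.58‰

-22.6‰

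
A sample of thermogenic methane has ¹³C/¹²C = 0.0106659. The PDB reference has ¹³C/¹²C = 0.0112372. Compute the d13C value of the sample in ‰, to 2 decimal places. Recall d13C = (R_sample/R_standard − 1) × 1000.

d13C = (R_sample / R_standard − 1) × 1000
R_sample / R_standard = 0.0106659 / 0.0112372 = 0.949160
d13C = (0.949160 − 1) × 1000 = -50.840‰

-50.84‰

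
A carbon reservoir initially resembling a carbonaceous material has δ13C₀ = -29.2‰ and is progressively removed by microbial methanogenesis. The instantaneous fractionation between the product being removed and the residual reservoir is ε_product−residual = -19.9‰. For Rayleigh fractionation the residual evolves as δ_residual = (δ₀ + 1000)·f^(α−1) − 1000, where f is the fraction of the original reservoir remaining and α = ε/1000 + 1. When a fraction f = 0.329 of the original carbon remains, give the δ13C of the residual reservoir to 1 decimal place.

Rayleigh residual: δ_res = (δ₀ + 1000)·f^(α−1) − 1000
α = ε/1000 + 1 = 0.98010, so α − 1 = -0.01990
f^(α−1) = 0.329^(-0.01990) = 1.022369
δ_res = (-29.2 + 1000) × 1.022369 − 1000 = 992.516 − 1000 = -7.48‰

-7.5‰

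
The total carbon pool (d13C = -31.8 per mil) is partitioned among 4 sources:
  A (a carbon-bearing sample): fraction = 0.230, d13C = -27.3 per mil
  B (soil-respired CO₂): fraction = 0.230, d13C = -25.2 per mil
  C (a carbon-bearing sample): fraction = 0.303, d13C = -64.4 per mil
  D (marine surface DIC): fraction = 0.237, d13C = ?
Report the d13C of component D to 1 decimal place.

Isotope mass balance: δ_bulk = Σ fᵢ·δᵢ.
-31.8 = 0.230×(-27.3) + 0.230×(-25.2) + 0.303×(-64.4) + 0.237×δ_D
0.237·δ_D = -31.8 − (-31.588) = -0.212
δ_D = -0.212 / 0.237 = -0.89 per mil

-0.9 per mil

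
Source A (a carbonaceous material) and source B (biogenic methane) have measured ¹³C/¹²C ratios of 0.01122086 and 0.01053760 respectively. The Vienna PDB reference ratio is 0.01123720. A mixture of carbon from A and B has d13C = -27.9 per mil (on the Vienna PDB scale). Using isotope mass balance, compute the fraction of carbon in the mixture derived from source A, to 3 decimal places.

δ_A = (0.01122086/0.01123720 − 1)×1000 = (0.998546 − 1)×1000 = -1.454 per mil
δ_B = (0.01053760/0.01123720 − 1)×1000 = (0.937742 − 1)×1000 = -62.258 per mil
f_A = (δ_mix − δ_B)/(δ_A − δ_B) = (-27.9 − (-62.258))/(-1.454 − (-62.258))
f_A = 34.358 / 60.803 = 0.5651

0.565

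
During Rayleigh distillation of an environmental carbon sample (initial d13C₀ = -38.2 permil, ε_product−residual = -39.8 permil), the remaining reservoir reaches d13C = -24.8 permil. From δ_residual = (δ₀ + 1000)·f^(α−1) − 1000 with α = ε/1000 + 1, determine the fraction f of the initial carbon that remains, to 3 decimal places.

α − 1 = ε/1000 = -0.0398
(δ_res + 1000)/(δ₀ + 1000) = (-24.8 + 1000)/(-38.2 + 1000) = 975.2/961.8 = 1.013932
f = 1.013932^(1/-0.0398) = exp(ln(1.013932)/-0.0398) = exp(0.01384/-0.0398)
f = exp(-0.3476) = 0.7064

0.706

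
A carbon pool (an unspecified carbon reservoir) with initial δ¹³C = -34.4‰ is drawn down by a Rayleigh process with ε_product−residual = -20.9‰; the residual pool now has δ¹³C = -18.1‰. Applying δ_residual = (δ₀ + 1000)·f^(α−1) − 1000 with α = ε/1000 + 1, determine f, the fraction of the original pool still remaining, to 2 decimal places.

0.45

α − 1 = ε/1000 = -0.0209
(δ_res + 1000)/(δ₀ + 1000) = (-18.1 + 1000)/(-34.4 + 1000) = 981.9/965.6 = 1.016881
f = 1.016881^(1/-0.0209) = exp(ln(1.016881)/-0.0209) = exp(0.01674/-0.0209)
f = exp(-0.8009) = 0.4489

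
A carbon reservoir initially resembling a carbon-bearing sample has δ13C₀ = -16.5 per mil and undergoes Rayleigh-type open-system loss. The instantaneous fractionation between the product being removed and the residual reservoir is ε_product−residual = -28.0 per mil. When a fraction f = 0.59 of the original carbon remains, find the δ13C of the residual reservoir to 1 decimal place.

-1.9 per mil

Rayleigh residual: δ_res = (δ₀ + 1000)·f^(α−1) − 1000
α = ε/1000 + 1 = 0.97200, so α − 1 = -0.02800
f^(α−1) = 0.59^(-0.02800) = 1.014883
δ_res = (-16.5 + 1000) × 1.014883 − 1000 = 998.138 − 1000 = -1.86 per mil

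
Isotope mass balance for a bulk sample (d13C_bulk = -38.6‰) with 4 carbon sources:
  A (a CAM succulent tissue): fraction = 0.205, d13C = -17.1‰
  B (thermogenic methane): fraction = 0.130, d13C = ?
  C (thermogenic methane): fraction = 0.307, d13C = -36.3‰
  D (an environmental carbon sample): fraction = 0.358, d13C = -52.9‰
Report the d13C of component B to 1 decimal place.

-38.6‰

Isotope mass balance: δ_bulk = Σ fᵢ·δᵢ.
-38.6 = 0.205×(-17.1) + 0.130×δ_B + 0.307×(-36.3) + 0.358×(-52.9)
0.130·δ_B = -38.6 − (-33.588) = -5.012
δ_B = -5.012 / 0.130 = -38.56‰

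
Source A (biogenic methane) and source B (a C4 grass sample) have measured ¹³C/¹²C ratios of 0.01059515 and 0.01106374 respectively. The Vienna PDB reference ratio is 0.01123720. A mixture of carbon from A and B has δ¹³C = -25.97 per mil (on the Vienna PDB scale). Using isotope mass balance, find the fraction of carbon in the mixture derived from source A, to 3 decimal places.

0.253

δ_A = (0.01059515/0.01123720 − 1)×1000 = (0.942864 − 1)×1000 = -57.136 per mil
δ_B = (0.01106374/0.01123720 − 1)×1000 = (0.984564 − 1)×1000 = -15.436 per mil
f_A = (δ_mix − δ_B)/(δ_A − δ_B) = (-25.97 − (-15.436))/(-57.136 − (-15.436))
f_A = -10.534 / -41.700 = 0.2526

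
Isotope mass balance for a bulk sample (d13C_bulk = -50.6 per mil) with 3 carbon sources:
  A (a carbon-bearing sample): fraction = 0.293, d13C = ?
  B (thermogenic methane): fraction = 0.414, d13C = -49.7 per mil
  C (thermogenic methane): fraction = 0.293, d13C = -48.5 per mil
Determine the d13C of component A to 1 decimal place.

Isotope mass balance: δ_bulk = Σ fᵢ·δᵢ.
-50.6 = 0.293×δ_A + 0.414×(-49.7) + 0.293×(-48.5)
0.293·δ_A = -50.6 − (-34.786) = -15.814
δ_A = -15.814 / 0.293 = -53.97 per mil

-54.0 per mil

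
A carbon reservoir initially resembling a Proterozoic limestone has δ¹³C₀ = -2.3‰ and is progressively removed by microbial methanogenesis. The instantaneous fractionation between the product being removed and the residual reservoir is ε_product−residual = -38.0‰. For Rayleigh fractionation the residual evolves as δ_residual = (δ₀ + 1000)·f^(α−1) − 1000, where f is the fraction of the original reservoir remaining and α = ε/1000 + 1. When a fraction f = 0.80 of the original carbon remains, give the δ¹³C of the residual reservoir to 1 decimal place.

Rayleigh residual: δ_res = (δ₀ + 1000)·f^(α−1) − 1000
α = ε/1000 + 1 = 0.96200, so α − 1 = -0.03800
f^(α−1) = 0.80^(-0.03800) = 1.008516
δ_res = (-2.3 + 1000) × 1.008516 − 1000 = 1006.196 − 1000 = 6.20‰

6.2‰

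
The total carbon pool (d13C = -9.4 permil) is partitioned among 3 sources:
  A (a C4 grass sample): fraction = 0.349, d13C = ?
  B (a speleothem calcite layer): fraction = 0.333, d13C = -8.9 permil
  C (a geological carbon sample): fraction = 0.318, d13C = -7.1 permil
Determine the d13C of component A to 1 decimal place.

Isotope mass balance: δ_bulk = Σ fᵢ·δᵢ.
-9.4 = 0.349×δ_A + 0.333×(-8.9) + 0.318×(-7.1)
0.349·δ_A = -9.4 − (-5.222) = -4.178
δ_A = -4.178 / 0.349 = -11.97 permil

-12.0 permil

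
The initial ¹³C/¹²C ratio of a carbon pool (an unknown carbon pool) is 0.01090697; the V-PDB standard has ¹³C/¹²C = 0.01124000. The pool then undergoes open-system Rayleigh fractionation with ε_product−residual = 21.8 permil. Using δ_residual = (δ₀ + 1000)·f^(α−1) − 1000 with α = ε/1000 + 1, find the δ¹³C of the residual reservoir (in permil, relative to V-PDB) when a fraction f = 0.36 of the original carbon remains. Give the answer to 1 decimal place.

δ₀ = (0.01090697/0.01124000 − 1)×1000 = (0.970371 − 1)×1000 = -29.629 permil
α − 1 = ε/1000 = 0.0218
f^(α−1) = 0.36^(0.0218) = 0.977974
δ_res = (-29.629 + 1000) × 0.977974 − 1000 = 948.998 − 1000 = -51.00 permil

-51.0 permil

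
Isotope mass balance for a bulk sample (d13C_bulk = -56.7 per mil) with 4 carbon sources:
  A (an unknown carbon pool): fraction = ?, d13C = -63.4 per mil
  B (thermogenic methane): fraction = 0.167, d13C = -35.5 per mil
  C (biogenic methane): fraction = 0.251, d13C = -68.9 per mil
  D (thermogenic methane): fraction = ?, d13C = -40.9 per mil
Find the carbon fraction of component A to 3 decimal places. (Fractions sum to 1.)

0.430

Let f_A and f_D be the unknown fractions; fractions sum to 1 so f_A + f_D = 0.582.
Mass balance: Σ fᵢ·δᵢ = δ_bulk ⇒ f_A·(-63.4) + f_D·(-40.9) = -56.7 − (-23.222) = -33.478
Substitute f_D = 0.582 − f_A:
f_A·(-63.4 − -40.9) = -33.478 − 0.582×(-40.9) = -9.674
f_A = -9.674 / -22.5 = 0.4299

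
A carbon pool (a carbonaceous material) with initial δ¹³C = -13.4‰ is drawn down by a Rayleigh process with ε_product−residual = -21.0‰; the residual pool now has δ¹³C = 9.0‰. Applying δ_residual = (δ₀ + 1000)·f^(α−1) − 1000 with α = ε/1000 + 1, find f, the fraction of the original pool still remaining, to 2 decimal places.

0.34

α − 1 = ε/1000 = -0.0210
(δ_res + 1000)/(δ₀ + 1000) = (9.0 + 1000)/(-13.4 + 1000) = 1009.0/986.6 = 1.022704
f = 1.022704^(1/-0.0210) = exp(ln(1.022704)/-0.0210) = exp(0.02245/-0.0210)
f = exp(-1.0691) = 0.3433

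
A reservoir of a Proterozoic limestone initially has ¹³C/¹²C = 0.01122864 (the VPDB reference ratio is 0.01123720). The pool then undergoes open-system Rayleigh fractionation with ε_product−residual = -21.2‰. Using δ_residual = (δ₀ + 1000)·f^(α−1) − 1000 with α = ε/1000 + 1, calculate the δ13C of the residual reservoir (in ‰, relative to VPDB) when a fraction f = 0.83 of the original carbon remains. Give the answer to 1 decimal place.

3.2‰

δ₀ = (0.01122864/0.01123720 − 1)×1000 = (0.999238 − 1)×1000 = -0.762‰
α − 1 = ε/1000 = -0.0212
f^(α−1) = 0.83^(-0.0212) = 1.003958
δ_res = (-0.762 + 1000) × 1.003958 − 1000 = 1003.193 − 1000 = 3.19‰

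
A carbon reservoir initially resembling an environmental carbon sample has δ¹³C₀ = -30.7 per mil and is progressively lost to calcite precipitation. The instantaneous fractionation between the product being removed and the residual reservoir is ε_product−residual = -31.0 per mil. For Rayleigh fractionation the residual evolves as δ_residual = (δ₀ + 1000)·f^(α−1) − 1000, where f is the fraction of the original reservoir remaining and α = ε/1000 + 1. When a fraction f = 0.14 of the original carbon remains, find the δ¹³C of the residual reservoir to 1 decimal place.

Rayleigh residual: δ_res = (δ₀ + 1000)·f^(α−1) − 1000
α = ε/1000 + 1 = 0.96900, so α − 1 = -0.03100
f^(α−1) = 0.14^(-0.03100) = 1.062845
δ_res = (-30.7 + 1000) × 1.062845 − 1000 = 1030.216 − 1000 = 30.22 per mil

30.2 per mil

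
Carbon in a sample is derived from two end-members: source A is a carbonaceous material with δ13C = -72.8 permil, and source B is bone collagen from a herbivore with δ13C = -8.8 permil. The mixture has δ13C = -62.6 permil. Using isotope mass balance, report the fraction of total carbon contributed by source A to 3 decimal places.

0.841

δ_mix = f_A·δ_A + (1 − f_A)·δ_B  ⇒  f_A = (δ_mix − δ_B)/(δ_A − δ_B)
f_A = (-62.6 − (-8.8)) / (-72.8 − (-8.8))
f_A = -53.8 / -64.0 = 0.8406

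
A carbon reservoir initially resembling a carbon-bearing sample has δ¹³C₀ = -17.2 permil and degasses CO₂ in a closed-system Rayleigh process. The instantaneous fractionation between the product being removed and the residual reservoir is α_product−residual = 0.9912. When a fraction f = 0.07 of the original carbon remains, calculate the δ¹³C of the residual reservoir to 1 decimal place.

Rayleigh residual: δ_res = (δ₀ + 1000)·f^(α−1) − 1000
α − 1 = -0.00880
f^(α−1) = 0.07^(-0.00880) = 1.023677
δ_res = (-17.2 + 1000) × 1.023677 − 1000 = 1006.070 − 1000 = 6.07 permil

6.1 permil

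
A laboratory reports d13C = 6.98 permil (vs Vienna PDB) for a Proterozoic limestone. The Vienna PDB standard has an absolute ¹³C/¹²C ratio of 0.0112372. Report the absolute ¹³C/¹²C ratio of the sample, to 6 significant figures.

R_sample = R_standard × (d13C/1000 + 1)
R_sample = 0.0112372 × (6.98/1000 + 1) = 0.0112372 × 1.006980
R_sample = 0.0113156

0.0113156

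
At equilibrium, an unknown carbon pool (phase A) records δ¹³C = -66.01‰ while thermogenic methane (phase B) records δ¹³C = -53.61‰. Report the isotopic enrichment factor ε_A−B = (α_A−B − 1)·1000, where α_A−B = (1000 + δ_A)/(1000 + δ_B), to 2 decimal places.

-13.10‰

α_A−B = (1000 + -66.01) / (1000 + -53.61) = 933.99 / 946.39 = 0.986898
ε_A−B = (0.986898 − 1) × 1000 = -13.102‰
(The approximation ε ≈ δ_A − δ_B would give -12.40‰.)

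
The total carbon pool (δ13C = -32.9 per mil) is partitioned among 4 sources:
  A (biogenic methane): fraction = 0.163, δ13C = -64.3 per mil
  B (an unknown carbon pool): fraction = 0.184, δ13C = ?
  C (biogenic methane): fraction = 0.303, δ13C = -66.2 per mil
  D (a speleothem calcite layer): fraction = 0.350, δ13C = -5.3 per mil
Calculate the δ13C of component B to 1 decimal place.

Isotope mass balance: δ_bulk = Σ fᵢ·δᵢ.
-32.9 = 0.163×(-64.3) + 0.184×δ_B + 0.303×(-66.2) + 0.350×(-5.3)
0.184·δ_B = -32.9 − (-32.395) = -0.505
δ_B = -0.505 / 0.184 = -2.75 per mil

-2.7 per mil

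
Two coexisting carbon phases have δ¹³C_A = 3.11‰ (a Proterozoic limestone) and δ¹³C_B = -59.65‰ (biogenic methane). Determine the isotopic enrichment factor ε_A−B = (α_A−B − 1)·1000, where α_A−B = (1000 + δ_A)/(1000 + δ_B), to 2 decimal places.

66.74‰

α_A−B = (1000 + 3.11) / (1000 + -59.65) = 1003.11 / 940.35 = 1.066741
ε_A−B = (1.066741 − 1) × 1000 = 66.741‰
(The approximation ε ≈ δ_A − δ_B would give 62.76‰.)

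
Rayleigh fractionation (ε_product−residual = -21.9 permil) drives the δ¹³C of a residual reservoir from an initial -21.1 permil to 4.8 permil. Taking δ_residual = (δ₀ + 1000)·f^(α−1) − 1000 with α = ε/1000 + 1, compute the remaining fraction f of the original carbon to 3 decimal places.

α − 1 = ε/1000 = -0.0219
(δ_res + 1000)/(δ₀ + 1000) = (4.8 + 1000)/(-21.1 + 1000) = 1004.8/978.9 = 1.026458
f = 1.026458^(1/-0.0219) = exp(ln(1.026458)/-0.0219) = exp(0.02611/-0.0219)
f = exp(-1.1924) = 0.3035

0.303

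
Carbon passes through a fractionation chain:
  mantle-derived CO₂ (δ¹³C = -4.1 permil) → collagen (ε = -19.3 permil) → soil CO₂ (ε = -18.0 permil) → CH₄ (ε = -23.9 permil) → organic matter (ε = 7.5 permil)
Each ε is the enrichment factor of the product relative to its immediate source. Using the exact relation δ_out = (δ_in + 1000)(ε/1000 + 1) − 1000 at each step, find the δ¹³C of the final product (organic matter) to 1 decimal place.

-56.8 permil

step 1: δ = (-4.10 + 1000)·(-19.3/1000 + 1) − 1000 = -23.32 permil
step 2: δ = (-23.32 + 1000)·(-18.0/1000 + 1) − 1000 = -40.90 permil
step 3: δ = (-40.90 + 1000)·(-23.9/1000 + 1) − 1000 = -63.82 permil
step 4: δ = (-63.82 + 1000)·(7.5/1000 + 1) − 1000 = -56.80 permil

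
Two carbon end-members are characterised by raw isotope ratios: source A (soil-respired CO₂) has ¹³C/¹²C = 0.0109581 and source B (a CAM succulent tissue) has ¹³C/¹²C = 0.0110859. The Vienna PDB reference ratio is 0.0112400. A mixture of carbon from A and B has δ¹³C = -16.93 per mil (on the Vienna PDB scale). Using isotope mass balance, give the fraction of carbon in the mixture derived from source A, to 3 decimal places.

δ_A = (0.0109581/0.0112400 − 1)×1000 = (0.974920 − 1)×1000 = -25.080 per mil
δ_B = (0.0110859/0.0112400 − 1)×1000 = (0.986290 − 1)×1000 = -13.710 per mil
f_A = (δ_mix − δ_B)/(δ_A − δ_B) = (-16.93 − (-13.710))/(-25.080 − (-13.710))
f_A = -3.220 / -11.370 = 0.2832

0.283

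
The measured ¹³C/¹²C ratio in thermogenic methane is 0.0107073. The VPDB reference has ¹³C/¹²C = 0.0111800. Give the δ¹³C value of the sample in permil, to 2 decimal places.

δ¹³C = (R_sample / R_standard − 1) × 1000
R_sample / R_standard = 0.0107073 / 0.0111800 = 0.957719
δ¹³C = (0.957719 − 1) × 1000 = -42.281 permil

-42.28 permil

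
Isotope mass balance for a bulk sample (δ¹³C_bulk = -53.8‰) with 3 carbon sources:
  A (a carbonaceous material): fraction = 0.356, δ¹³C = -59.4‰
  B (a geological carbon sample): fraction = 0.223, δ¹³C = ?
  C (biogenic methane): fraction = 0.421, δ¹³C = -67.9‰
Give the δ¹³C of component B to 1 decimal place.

Isotope mass balance: δ_bulk = Σ fᵢ·δᵢ.
-53.8 = 0.356×(-59.4) + 0.223×δ_B + 0.421×(-67.9)
0.223·δ_B = -53.8 − (-49.732) = -4.068
δ_B = -4.068 / 0.223 = -18.24‰

-18.2‰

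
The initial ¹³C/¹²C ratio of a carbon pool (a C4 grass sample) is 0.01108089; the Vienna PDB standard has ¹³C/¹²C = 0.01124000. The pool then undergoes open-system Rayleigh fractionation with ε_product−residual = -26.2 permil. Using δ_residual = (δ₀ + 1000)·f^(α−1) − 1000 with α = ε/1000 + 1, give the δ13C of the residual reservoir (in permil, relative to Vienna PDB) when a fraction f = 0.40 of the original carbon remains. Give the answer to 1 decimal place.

δ₀ = (0.01108089/0.01124000 − 1)×1000 = (0.985844 − 1)×1000 = -14.156 permil
α − 1 = ε/1000 = -0.0262
f^(α−1) = 0.40^(-0.0262) = 1.024297
δ_res = (-14.156 + 1000) × 1.024297 − 1000 = 1009.798 − 1000 = 9.80 permil

9.8 permil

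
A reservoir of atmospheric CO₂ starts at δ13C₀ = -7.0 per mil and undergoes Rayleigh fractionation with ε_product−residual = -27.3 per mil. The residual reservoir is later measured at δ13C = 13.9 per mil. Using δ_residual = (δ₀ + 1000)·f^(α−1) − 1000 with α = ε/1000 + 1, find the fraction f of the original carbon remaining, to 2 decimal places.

α − 1 = ε/1000 = -0.0273
(δ_res + 1000)/(δ₀ + 1000) = (13.9 + 1000)/(-7.0 + 1000) = 1013.9/993.0 = 1.021047
f = 1.021047^(1/-0.0273) = exp(ln(1.021047)/-0.0273) = exp(0.02083/-0.0273)
f = exp(-0.7630) = 0.4663

0.47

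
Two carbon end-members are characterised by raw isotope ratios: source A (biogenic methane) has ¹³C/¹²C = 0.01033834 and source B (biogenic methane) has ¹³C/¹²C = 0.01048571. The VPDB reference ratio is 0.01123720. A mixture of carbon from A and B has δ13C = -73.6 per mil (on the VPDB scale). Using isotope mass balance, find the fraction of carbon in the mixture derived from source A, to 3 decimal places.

δ_A = (0.01033834/0.01123720 − 1)×1000 = (0.920010 − 1)×1000 = -79.990 per mil
δ_B = (0.01048571/0.01123720 − 1)×1000 = (0.933125 − 1)×1000 = -66.875 per mil
f_A = (δ_mix − δ_B)/(δ_A − δ_B) = (-73.6 − (-66.875))/(-79.990 − (-66.875))
f_A = -6.725 / -13.114 = 0.5128

0.513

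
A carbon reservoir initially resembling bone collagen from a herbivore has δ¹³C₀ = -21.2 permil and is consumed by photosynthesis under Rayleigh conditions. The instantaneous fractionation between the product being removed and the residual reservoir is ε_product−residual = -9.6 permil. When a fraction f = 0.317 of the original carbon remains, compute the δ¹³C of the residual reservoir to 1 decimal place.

Rayleigh residual: δ_res = (δ₀ + 1000)·f^(α−1) − 1000
α = ε/1000 + 1 = 0.99040, so α − 1 = -0.00960
f^(α−1) = 0.317^(-0.00960) = 1.011090
δ_res = (-21.2 + 1000) × 1.011090 − 1000 = 989.655 − 1000 = -10.35 permil

-10.3 permil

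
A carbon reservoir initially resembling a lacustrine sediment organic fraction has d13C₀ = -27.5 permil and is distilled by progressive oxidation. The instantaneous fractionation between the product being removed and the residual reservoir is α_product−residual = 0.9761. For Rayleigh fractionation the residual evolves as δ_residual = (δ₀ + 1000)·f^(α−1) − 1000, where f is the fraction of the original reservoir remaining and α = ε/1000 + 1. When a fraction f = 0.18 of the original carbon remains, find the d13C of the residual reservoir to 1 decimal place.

Rayleigh residual: δ_res = (δ₀ + 1000)·f^(α−1) − 1000
α − 1 = -0.02390
f^(α−1) = 0.18^(-0.02390) = 1.041835
δ_res = (-27.5 + 1000) × 1.041835 − 1000 = 1013.185 − 1000 = 13.18 permil

13.2 permil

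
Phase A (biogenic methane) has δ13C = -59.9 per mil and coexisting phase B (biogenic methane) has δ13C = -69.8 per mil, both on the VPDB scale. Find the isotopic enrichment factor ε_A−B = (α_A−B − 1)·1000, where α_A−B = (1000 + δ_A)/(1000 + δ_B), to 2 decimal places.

α_A−B = (1000 + -59.9) / (1000 + -69.8) = 940.1 / 930.2 = 1.010643
ε_A−B = (1.010643 − 1) × 1000 = 10.643 per mil
(The approximation ε ≈ δ_A − δ_B would give 9.9 per mil.)

10.64 per mil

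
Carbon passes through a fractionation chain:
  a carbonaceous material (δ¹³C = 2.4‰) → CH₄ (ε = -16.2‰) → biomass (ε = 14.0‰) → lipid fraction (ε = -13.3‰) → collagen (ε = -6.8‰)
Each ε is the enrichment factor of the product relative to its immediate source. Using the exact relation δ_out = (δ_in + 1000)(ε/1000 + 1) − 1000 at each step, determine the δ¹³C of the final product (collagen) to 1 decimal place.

-20.0‰

step 1: δ = (2.40 + 1000)·(-16.2/1000 + 1) − 1000 = -13.84‰
step 2: δ = (-13.84 + 1000)·(14.0/1000 + 1) − 1000 = -0.03‰
step 3: δ = (-0.03 + 1000)·(-13.3/1000 + 1) − 1000 = -13.33‰
step 4: δ = (-13.33 + 1000)·(-6.8/1000 + 1) − 1000 = -20.04‰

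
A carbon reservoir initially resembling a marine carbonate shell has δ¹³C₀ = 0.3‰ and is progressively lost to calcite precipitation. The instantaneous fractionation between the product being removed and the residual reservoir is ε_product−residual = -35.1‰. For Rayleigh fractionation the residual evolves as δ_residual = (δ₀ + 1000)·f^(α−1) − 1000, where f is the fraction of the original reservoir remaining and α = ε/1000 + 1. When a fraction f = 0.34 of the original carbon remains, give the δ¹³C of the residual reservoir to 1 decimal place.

Rayleigh residual: δ_res = (δ₀ + 1000)·f^(α−1) − 1000
α = ε/1000 + 1 = 0.96490, so α − 1 = -0.03510
f^(α−1) = 0.34^(-0.03510) = 1.038592
δ_res = (0.3 + 1000) × 1.038592 − 1000 = 1038.904 − 1000 = 38.90‰

38.9‰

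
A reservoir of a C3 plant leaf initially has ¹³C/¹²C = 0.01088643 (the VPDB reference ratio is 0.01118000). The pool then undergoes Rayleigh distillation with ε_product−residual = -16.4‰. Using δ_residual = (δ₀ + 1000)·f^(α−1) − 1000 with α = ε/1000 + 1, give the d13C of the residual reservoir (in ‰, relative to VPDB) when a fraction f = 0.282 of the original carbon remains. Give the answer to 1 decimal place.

-5.8‰

δ₀ = (0.01088643/0.01118000 − 1)×1000 = (0.973742 − 1)×1000 = -26.258‰
α − 1 = ε/1000 = -0.0164
f^(α−1) = 0.282^(-0.0164) = 1.020977
δ_res = (-26.258 + 1000) × 1.020977 − 1000 = 994.168 − 1000 = -5.83‰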